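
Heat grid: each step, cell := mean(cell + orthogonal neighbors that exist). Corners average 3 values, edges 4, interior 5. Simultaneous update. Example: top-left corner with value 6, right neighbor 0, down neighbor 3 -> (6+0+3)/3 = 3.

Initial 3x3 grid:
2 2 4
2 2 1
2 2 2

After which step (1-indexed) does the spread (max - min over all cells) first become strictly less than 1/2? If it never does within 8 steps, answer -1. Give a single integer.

Answer: 2

Derivation:
Step 1: max=5/2, min=5/3, spread=5/6
Step 2: max=85/36, min=28/15, spread=89/180
  -> spread < 1/2 first at step 2
Step 3: max=15833/7200, min=349/180, spread=1873/7200
Step 4: max=280381/129600, min=106597/54000, spread=122741/648000
Step 5: max=54926897/25920000, min=143879/72000, spread=3130457/25920000
Step 6: max=982307029/466560000, min=98232637/48600000, spread=196368569/2332800000
Step 7: max=58476470063/27993600000, min=4736699849/2332800000, spread=523543/8957952
Step 8: max=3496516378861/1679616000000, min=47605568413/23328000000, spread=4410589/107495424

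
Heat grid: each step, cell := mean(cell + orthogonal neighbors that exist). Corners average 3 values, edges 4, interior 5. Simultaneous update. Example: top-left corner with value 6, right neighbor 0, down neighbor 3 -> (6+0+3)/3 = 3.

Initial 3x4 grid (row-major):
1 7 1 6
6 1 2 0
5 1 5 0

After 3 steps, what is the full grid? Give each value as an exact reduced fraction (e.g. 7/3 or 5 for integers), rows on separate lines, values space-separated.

After step 1:
  14/3 5/2 4 7/3
  13/4 17/5 9/5 2
  4 3 2 5/3
After step 2:
  125/36 437/120 319/120 25/9
  919/240 279/100 66/25 39/20
  41/12 31/10 127/60 17/9
After step 3:
  7879/2160 5653/1800 5273/1800 2659/1080
  48629/14400 19201/6000 2431/1000 2777/1200
  2483/720 3427/1200 8771/3600 268/135

Answer: 7879/2160 5653/1800 5273/1800 2659/1080
48629/14400 19201/6000 2431/1000 2777/1200
2483/720 3427/1200 8771/3600 268/135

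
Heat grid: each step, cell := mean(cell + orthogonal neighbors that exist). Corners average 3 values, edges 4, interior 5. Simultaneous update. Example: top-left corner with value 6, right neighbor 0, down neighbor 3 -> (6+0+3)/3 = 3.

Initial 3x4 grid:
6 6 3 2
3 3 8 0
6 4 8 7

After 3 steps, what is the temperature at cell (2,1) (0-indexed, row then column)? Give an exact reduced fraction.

Step 1: cell (2,1) = 21/4
Step 2: cell (2,1) = 317/60
Step 3: cell (2,1) = 1126/225
Full grid after step 3:
  1127/240 10769/2400 30847/7200 4037/1080
  33677/7200 29261/6000 13613/3000 63749/14400
  5269/1080 1126/225 6287/1200 387/80

Answer: 1126/225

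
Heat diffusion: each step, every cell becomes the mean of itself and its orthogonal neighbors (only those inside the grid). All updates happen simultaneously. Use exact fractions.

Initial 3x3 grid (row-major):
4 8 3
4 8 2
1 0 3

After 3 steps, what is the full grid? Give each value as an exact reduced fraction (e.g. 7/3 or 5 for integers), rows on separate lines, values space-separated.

After step 1:
  16/3 23/4 13/3
  17/4 22/5 4
  5/3 3 5/3
After step 2:
  46/9 1189/240 169/36
  313/80 107/25 18/5
  107/36 161/60 26/9
After step 3:
  629/135 68543/14400 9539/2160
  19531/4800 1943/500 4639/1200
  6889/2160 5771/1800 1651/540

Answer: 629/135 68543/14400 9539/2160
19531/4800 1943/500 4639/1200
6889/2160 5771/1800 1651/540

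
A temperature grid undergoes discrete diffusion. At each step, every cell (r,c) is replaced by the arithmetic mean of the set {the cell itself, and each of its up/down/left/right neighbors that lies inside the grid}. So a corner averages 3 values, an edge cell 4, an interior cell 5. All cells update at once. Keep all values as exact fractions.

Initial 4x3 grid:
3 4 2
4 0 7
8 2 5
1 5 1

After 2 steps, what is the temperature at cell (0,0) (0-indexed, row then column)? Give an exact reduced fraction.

Step 1: cell (0,0) = 11/3
Step 2: cell (0,0) = 29/9
Full grid after step 2:
  29/9 273/80 121/36
  437/120 169/50 899/240
  97/24 343/100 179/48
  32/9 175/48 29/9

Answer: 29/9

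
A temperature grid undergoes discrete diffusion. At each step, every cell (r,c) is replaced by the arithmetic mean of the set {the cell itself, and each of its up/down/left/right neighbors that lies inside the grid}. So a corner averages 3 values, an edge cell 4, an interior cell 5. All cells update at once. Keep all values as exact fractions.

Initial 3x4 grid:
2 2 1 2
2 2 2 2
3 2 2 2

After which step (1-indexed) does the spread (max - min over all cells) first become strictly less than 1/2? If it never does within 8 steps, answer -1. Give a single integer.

Step 1: max=7/3, min=5/3, spread=2/3
Step 2: max=41/18, min=209/120, spread=193/360
Step 3: max=473/216, min=1949/1080, spread=52/135
  -> spread < 1/2 first at step 3
Step 4: max=276901/129600, min=59759/32400, spread=7573/25920
Step 5: max=16332569/7776000, min=907129/486000, spread=363701/1555200
Step 6: max=966811711/466560000, min=110210167/58320000, spread=681043/3732480
Step 7: max=57455242949/27993600000, min=1667903957/874800000, spread=163292653/1119744000
Step 8: max=3420960434191/1679616000000, min=201661789301/104976000000, spread=1554974443/13436928000

Answer: 3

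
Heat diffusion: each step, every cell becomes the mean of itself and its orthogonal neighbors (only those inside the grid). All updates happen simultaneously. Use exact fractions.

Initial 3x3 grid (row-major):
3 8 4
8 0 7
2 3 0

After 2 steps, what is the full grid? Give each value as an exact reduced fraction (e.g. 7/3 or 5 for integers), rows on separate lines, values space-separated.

Answer: 40/9 1297/240 77/18
1147/240 81/25 1057/240
53/18 847/240 22/9

Derivation:
After step 1:
  19/3 15/4 19/3
  13/4 26/5 11/4
  13/3 5/4 10/3
After step 2:
  40/9 1297/240 77/18
  1147/240 81/25 1057/240
  53/18 847/240 22/9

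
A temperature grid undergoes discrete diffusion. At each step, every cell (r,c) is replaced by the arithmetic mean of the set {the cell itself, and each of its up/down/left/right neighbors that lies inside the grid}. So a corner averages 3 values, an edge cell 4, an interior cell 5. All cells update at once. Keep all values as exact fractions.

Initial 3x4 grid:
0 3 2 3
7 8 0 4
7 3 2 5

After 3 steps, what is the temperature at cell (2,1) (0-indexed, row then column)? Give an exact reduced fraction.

Step 1: cell (2,1) = 5
Step 2: cell (2,1) = 521/120
Step 3: cell (2,1) = 15797/3600
Full grid after step 3:
  8567/2160 25769/7200 2341/800 2099/720
  10993/2400 7769/2000 20257/6000 10727/3600
  2593/540 15797/3600 3143/900 3551/1080

Answer: 15797/3600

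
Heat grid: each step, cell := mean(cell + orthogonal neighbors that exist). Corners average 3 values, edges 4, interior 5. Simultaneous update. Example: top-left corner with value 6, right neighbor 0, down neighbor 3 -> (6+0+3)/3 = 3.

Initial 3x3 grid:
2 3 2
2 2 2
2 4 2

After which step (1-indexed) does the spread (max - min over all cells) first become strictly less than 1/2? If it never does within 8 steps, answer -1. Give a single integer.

Step 1: max=8/3, min=2, spread=2/3
Step 2: max=313/120, min=79/36, spread=149/360
  -> spread < 1/2 first at step 2
Step 3: max=2663/1080, min=32537/14400, spread=8909/43200
Step 4: max=1053757/432000, min=297967/129600, spread=181601/1296000
Step 5: max=9351587/3888000, min=120147233/51840000, spread=13621781/155520000
Step 6: max=3724148113/1555200000, min=1089902503/466560000, spread=273419309/4665600000
Step 7: max=33343585583/13996800000, min=437254496297/186624000000, spread=21979934429/559872000000
Step 8: max=13312395223717/5598720000000, min=3948677541727/1679616000000, spread=450410253881/16796160000000

Answer: 2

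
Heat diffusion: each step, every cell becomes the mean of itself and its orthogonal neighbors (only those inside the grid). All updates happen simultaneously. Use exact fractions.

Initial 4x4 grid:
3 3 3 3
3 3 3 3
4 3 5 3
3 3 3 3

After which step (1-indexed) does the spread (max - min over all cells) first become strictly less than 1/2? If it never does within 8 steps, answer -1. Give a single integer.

Step 1: max=18/5, min=3, spread=3/5
Step 2: max=87/25, min=3, spread=12/25
  -> spread < 1/2 first at step 2
Step 3: max=4019/1200, min=613/200, spread=341/1200
Step 4: max=357727/108000, min=55799/18000, spread=22933/108000
Step 5: max=3566123/1080000, min=563257/180000, spread=186581/1080000
Step 6: max=1994443/607500, min=5096159/1620000, spread=667067/4860000
Step 7: max=3184085819/972000000, min=512194333/162000000, spread=110919821/972000000
Step 8: max=7138670221/2187000000, min=11555254091/3645000000, spread=32112151/341718750

Answer: 2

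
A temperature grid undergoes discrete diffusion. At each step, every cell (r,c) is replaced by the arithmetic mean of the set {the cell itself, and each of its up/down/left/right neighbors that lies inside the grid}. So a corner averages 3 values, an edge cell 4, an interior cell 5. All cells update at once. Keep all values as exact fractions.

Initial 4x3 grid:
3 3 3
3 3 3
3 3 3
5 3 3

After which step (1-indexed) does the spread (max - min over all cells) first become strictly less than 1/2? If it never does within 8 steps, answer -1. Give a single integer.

Answer: 3

Derivation:
Step 1: max=11/3, min=3, spread=2/3
Step 2: max=32/9, min=3, spread=5/9
Step 3: max=365/108, min=3, spread=41/108
  -> spread < 1/2 first at step 3
Step 4: max=43097/12960, min=3, spread=4217/12960
Step 5: max=2541949/777600, min=10879/3600, spread=38417/155520
Step 6: max=151168211/46656000, min=218597/72000, spread=1903471/9331200
Step 7: max=8999069089/2799360000, min=6595759/2160000, spread=18038617/111974400
Step 8: max=537152982851/167961600000, min=596126759/194400000, spread=883978523/6718464000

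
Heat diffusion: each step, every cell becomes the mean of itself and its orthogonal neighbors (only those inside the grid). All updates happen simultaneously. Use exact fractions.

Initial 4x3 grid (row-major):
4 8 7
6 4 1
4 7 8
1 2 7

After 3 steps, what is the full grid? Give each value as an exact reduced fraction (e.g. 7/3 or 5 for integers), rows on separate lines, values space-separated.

Answer: 1283/240 77179/14400 5851/1080
491/100 15583/3000 38027/7200
15991/3600 1189/250 37507/7200
1741/432 21803/4800 134/27

Derivation:
After step 1:
  6 23/4 16/3
  9/2 26/5 5
  9/2 5 23/4
  7/3 17/4 17/3
After step 2:
  65/12 1337/240 193/36
  101/20 509/100 1277/240
  49/12 247/50 257/48
  133/36 69/16 47/9
After step 3:
  1283/240 77179/14400 5851/1080
  491/100 15583/3000 38027/7200
  15991/3600 1189/250 37507/7200
  1741/432 21803/4800 134/27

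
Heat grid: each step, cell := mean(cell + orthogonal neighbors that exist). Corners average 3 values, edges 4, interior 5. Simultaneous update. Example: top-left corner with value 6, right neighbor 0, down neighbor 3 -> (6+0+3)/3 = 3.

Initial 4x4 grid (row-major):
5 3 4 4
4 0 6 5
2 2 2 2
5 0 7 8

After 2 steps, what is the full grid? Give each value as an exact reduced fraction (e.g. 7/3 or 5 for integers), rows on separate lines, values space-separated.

Answer: 13/4 57/16 899/240 77/18
13/4 267/100 187/50 487/120
143/60 59/20 169/50 539/120
109/36 677/240 1033/240 85/18

Derivation:
After step 1:
  4 3 17/4 13/3
  11/4 3 17/5 17/4
  13/4 6/5 19/5 17/4
  7/3 7/2 17/4 17/3
After step 2:
  13/4 57/16 899/240 77/18
  13/4 267/100 187/50 487/120
  143/60 59/20 169/50 539/120
  109/36 677/240 1033/240 85/18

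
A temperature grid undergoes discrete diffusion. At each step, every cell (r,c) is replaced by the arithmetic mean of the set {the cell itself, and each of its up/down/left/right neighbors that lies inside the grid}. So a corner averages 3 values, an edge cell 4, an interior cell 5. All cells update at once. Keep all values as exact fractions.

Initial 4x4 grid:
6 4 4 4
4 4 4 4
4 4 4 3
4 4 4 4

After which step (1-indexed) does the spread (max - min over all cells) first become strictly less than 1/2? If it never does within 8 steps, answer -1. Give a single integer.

Answer: 4

Derivation:
Step 1: max=14/3, min=11/3, spread=1
Step 2: max=41/9, min=449/120, spread=293/360
Step 3: max=473/108, min=4109/1080, spread=23/40
Step 4: max=14003/3240, min=415157/108000, spread=154829/324000
  -> spread < 1/2 first at step 4
Step 5: max=2067499/486000, min=3749357/972000, spread=1587/4000
Step 6: max=30742001/7290000, min=113253593/29160000, spread=39977/120000
Step 7: max=365762357/87480000, min=3413003489/874800000, spread=1006667/3600000
Step 8: max=2726851019/656100000, min=102906055109/26244000000, spread=25382657/108000000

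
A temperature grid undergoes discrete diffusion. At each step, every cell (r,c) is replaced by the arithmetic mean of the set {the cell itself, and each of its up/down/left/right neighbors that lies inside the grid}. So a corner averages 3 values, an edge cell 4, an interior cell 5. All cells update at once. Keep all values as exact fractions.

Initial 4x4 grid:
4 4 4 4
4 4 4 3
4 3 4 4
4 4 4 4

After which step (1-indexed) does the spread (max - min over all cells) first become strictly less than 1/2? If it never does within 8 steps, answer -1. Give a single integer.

Answer: 1

Derivation:
Step 1: max=4, min=11/3, spread=1/3
  -> spread < 1/2 first at step 1
Step 2: max=4, min=449/120, spread=31/120
Step 3: max=947/240, min=6841/1800, spread=523/3600
Step 4: max=9427/2400, min=206053/54000, spread=12109/108000
Step 5: max=843883/216000, min=6200689/1620000, spread=256867/3240000
Step 6: max=25248569/6480000, min=372858689/97200000, spread=2934923/48600000
Step 7: max=251881769/64800000, min=5599803031/1458000000, spread=135073543/2916000000
Step 8: max=22635897121/5832000000, min=336356925371/87480000000, spread=795382861/21870000000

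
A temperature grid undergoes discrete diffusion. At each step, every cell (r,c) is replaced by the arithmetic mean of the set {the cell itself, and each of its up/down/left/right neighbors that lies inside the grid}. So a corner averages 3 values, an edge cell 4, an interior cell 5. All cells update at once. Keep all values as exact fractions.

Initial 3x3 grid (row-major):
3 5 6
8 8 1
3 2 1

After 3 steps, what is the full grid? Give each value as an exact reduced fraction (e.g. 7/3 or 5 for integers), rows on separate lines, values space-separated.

Answer: 1381/270 35123/7200 1553/360
35173/7200 4317/1000 7037/1800
2327/540 27973/7200 3589/1080

Derivation:
After step 1:
  16/3 11/2 4
  11/2 24/5 4
  13/3 7/2 4/3
After step 2:
  49/9 589/120 9/2
  599/120 233/50 53/15
  40/9 419/120 53/18
After step 3:
  1381/270 35123/7200 1553/360
  35173/7200 4317/1000 7037/1800
  2327/540 27973/7200 3589/1080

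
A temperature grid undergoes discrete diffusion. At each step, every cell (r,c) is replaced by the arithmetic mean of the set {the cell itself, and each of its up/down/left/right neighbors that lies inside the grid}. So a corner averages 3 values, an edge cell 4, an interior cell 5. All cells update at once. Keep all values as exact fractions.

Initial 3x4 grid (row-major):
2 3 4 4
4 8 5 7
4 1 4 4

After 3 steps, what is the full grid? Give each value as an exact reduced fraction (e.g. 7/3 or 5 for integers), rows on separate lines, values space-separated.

Answer: 2749/720 10231/2400 10621/2400 3487/720
9641/2400 4059/1000 2347/500 5633/1200
2719/720 10081/2400 3457/800 1139/240

Derivation:
After step 1:
  3 17/4 4 5
  9/2 21/5 28/5 5
  3 17/4 7/2 5
After step 2:
  47/12 309/80 377/80 14/3
  147/40 114/25 223/50 103/20
  47/12 299/80 367/80 9/2
After step 3:
  2749/720 10231/2400 10621/2400 3487/720
  9641/2400 4059/1000 2347/500 5633/1200
  2719/720 10081/2400 3457/800 1139/240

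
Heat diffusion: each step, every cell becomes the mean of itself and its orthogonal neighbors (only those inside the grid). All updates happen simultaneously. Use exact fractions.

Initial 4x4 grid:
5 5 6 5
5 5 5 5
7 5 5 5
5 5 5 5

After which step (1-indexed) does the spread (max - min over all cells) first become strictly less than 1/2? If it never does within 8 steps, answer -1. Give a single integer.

Step 1: max=17/3, min=5, spread=2/3
Step 2: max=331/60, min=5, spread=31/60
Step 3: max=2911/540, min=5, spread=211/540
  -> spread < 1/2 first at step 3
Step 4: max=287779/54000, min=379/75, spread=14899/54000
Step 5: max=2572909/486000, min=5704/1125, spread=108781/486000
Step 6: max=256053031/48600000, min=305971/60000, spread=8216521/48600000
Step 7: max=2296350361/437400000, min=2071103/405000, spread=59559121/437400000
Step 8: max=229167178939/43740000000, min=2492959357/486000000, spread=4800836809/43740000000

Answer: 3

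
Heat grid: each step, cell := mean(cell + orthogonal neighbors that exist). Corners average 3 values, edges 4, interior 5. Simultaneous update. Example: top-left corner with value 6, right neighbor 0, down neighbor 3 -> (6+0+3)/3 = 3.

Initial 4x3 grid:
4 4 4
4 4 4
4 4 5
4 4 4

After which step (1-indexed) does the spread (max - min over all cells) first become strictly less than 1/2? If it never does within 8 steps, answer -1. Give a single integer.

Step 1: max=13/3, min=4, spread=1/3
  -> spread < 1/2 first at step 1
Step 2: max=511/120, min=4, spread=31/120
Step 3: max=4531/1080, min=4, spread=211/1080
Step 4: max=448897/108000, min=7247/1800, spread=14077/108000
Step 5: max=4028407/972000, min=435683/108000, spread=5363/48600
Step 6: max=120380809/29160000, min=242869/60000, spread=93859/1166400
Step 7: max=7208674481/1749600000, min=394136467/97200000, spread=4568723/69984000
Step 8: max=431684435629/104976000000, min=11845618889/2916000000, spread=8387449/167961600

Answer: 1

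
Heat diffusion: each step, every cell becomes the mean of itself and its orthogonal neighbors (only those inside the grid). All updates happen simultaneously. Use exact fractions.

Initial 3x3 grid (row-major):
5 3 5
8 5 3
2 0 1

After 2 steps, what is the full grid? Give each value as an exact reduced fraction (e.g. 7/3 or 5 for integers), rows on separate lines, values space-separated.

After step 1:
  16/3 9/2 11/3
  5 19/5 7/2
  10/3 2 4/3
After step 2:
  89/18 173/40 35/9
  131/30 94/25 123/40
  31/9 157/60 41/18

Answer: 89/18 173/40 35/9
131/30 94/25 123/40
31/9 157/60 41/18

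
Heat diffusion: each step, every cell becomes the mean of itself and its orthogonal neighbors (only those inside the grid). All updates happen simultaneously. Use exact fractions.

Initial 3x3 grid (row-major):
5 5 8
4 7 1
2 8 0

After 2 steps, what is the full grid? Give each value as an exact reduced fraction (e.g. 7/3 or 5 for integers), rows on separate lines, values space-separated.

After step 1:
  14/3 25/4 14/3
  9/2 5 4
  14/3 17/4 3
After step 2:
  185/36 247/48 179/36
  113/24 24/5 25/6
  161/36 203/48 15/4

Answer: 185/36 247/48 179/36
113/24 24/5 25/6
161/36 203/48 15/4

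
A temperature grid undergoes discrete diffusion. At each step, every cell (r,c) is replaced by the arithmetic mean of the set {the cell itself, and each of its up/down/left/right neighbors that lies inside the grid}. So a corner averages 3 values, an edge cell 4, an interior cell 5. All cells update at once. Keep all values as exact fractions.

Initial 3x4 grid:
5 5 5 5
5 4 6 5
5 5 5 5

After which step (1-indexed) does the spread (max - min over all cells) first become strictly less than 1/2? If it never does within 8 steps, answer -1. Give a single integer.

Answer: 2

Derivation:
Step 1: max=21/4, min=19/4, spread=1/2
Step 2: max=31/6, min=29/6, spread=1/3
  -> spread < 1/2 first at step 2
Step 3: max=4931/960, min=4669/960, spread=131/480
Step 4: max=44041/8640, min=42359/8640, spread=841/4320
Step 5: max=3512863/691200, min=3399137/691200, spread=56863/345600
Step 6: max=31490393/6220800, min=30717607/6220800, spread=386393/3110400
Step 7: max=2515115339/497664000, min=2461524661/497664000, spread=26795339/248832000
Step 8: max=30113891069/5971968000, min=29605788931/5971968000, spread=254051069/2985984000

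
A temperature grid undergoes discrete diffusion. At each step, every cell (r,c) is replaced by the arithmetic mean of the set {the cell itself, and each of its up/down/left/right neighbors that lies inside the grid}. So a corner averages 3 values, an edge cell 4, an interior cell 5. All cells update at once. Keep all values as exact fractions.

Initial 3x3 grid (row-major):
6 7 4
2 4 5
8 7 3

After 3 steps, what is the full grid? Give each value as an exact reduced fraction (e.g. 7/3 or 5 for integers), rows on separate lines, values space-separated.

After step 1:
  5 21/4 16/3
  5 5 4
  17/3 11/2 5
After step 2:
  61/12 247/48 175/36
  31/6 99/20 29/6
  97/18 127/24 29/6
After step 3:
  739/144 14429/2880 2137/432
  1853/360 2031/400 1753/360
  1141/216 7367/1440 359/72

Answer: 739/144 14429/2880 2137/432
1853/360 2031/400 1753/360
1141/216 7367/1440 359/72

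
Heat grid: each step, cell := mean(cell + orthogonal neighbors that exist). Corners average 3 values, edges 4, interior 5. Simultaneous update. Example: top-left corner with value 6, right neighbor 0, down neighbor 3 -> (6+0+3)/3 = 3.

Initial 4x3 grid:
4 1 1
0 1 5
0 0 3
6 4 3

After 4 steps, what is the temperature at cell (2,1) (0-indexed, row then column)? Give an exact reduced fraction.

Step 1: cell (2,1) = 8/5
Step 2: cell (2,1) = 21/10
Step 3: cell (2,1) = 107/48
Step 4: cell (2,1) = 163093/72000
Full grid after step 4:
  43771/25920 11747/6400 52331/25920
  77291/43200 46681/24000 92941/43200
  18203/8640 163093/72000 21053/8640
  12505/5184 88723/34560 13897/5184

Answer: 163093/72000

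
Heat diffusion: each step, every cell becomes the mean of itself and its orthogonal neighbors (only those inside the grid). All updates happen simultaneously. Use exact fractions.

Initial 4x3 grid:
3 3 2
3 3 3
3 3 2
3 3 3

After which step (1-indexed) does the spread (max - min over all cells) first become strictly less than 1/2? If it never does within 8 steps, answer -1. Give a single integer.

Answer: 2

Derivation:
Step 1: max=3, min=5/2, spread=1/2
Step 2: max=3, min=95/36, spread=13/36
  -> spread < 1/2 first at step 2
Step 3: max=593/200, min=19543/7200, spread=361/1440
Step 4: max=15839/5400, min=356831/129600, spread=4661/25920
Step 5: max=6283379/2160000, min=18041137/6480000, spread=809/6480
Step 6: max=56284699/19440000, min=1305589601/466560000, spread=1809727/18662400
Step 7: max=420199427/145800000, min=78736352059/27993600000, spread=77677517/1119744000
Step 8: max=33532933549/11664000000, min=4736949605681/1679616000000, spread=734342603/13436928000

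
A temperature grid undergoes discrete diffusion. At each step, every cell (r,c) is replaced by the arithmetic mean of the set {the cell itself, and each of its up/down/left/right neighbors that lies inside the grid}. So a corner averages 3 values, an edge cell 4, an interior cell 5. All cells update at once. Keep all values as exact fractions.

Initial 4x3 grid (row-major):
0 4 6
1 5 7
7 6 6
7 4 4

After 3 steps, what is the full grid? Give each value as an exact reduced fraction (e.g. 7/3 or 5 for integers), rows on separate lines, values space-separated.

Answer: 7561/2160 59719/14400 5243/1080
14621/3600 3457/750 37417/7200
1463/300 15503/3000 38737/7200
3817/720 77009/14400 2899/540

Derivation:
After step 1:
  5/3 15/4 17/3
  13/4 23/5 6
  21/4 28/5 23/4
  6 21/4 14/3
After step 2:
  26/9 941/240 185/36
  443/120 116/25 1321/240
  201/40 529/100 1321/240
  11/2 1291/240 47/9
After step 3:
  7561/2160 59719/14400 5243/1080
  14621/3600 3457/750 37417/7200
  1463/300 15503/3000 38737/7200
  3817/720 77009/14400 2899/540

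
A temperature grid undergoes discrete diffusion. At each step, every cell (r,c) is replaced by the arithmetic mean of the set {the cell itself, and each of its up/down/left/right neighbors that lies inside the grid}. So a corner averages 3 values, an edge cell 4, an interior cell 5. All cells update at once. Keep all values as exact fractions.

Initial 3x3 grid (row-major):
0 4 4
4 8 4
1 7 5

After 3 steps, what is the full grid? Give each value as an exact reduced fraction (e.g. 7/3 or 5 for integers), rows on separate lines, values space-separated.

Answer: 8029/2160 3683/900 3223/720
57353/14400 8987/2000 69553/14400
1559/360 68653/14400 5497/1080

Derivation:
After step 1:
  8/3 4 4
  13/4 27/5 21/4
  4 21/4 16/3
After step 2:
  119/36 241/60 53/12
  919/240 463/100 1199/240
  25/6 1199/240 95/18
After step 3:
  8029/2160 3683/900 3223/720
  57353/14400 8987/2000 69553/14400
  1559/360 68653/14400 5497/1080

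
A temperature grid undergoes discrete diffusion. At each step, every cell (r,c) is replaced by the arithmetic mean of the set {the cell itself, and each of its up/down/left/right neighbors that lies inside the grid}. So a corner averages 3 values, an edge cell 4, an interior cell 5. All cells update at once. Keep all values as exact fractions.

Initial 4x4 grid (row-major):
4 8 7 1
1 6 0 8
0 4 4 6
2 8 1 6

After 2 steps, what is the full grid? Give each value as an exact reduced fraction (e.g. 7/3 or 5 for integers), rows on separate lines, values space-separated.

After step 1:
  13/3 25/4 4 16/3
  11/4 19/5 5 15/4
  7/4 22/5 3 6
  10/3 15/4 19/4 13/3
After step 2:
  40/9 1103/240 247/48 157/36
  379/120 111/25 391/100 241/48
  367/120 167/50 463/100 205/48
  53/18 487/120 95/24 181/36

Answer: 40/9 1103/240 247/48 157/36
379/120 111/25 391/100 241/48
367/120 167/50 463/100 205/48
53/18 487/120 95/24 181/36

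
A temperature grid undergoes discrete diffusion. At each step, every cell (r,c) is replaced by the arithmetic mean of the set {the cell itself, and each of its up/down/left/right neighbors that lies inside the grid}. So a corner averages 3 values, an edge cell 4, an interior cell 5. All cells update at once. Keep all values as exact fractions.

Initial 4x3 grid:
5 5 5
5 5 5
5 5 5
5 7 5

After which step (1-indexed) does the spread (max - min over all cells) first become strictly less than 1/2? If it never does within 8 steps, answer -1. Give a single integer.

Step 1: max=17/3, min=5, spread=2/3
Step 2: max=667/120, min=5, spread=67/120
Step 3: max=5837/1080, min=5, spread=437/1080
  -> spread < 1/2 first at step 3
Step 4: max=2317531/432000, min=2509/500, spread=29951/86400
Step 5: max=20655821/3888000, min=17033/3375, spread=206761/777600
Step 6: max=8232195571/1555200000, min=13665671/2700000, spread=14430763/62208000
Step 7: max=491667741689/93312000000, min=1097652727/216000000, spread=139854109/746496000
Step 8: max=29416071890251/5598720000000, min=99051228977/19440000000, spread=7114543559/44789760000

Answer: 3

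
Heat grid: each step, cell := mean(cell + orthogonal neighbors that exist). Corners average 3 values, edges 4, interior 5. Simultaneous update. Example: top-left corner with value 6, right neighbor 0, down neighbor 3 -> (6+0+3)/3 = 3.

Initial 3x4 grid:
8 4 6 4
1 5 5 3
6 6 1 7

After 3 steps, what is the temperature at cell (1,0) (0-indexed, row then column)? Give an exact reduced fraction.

Step 1: cell (1,0) = 5
Step 2: cell (1,0) = 67/15
Step 3: cell (1,0) = 4229/900
Full grid after step 3:
  5131/1080 8633/1800 16711/3600 1945/432
  4229/900 27421/6000 4461/1000 7071/1600
  9737/2160 32357/7200 31597/7200 461/108

Answer: 4229/900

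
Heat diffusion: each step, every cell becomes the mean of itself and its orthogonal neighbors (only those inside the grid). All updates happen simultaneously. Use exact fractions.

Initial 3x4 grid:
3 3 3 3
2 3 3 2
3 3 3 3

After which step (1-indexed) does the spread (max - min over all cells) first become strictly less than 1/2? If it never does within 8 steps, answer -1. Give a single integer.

Step 1: max=3, min=8/3, spread=1/3
  -> spread < 1/2 first at step 1
Step 2: max=287/100, min=653/240, spread=179/1200
Step 3: max=2567/900, min=6043/2160, spread=589/10800
Step 4: max=1021147/360000, min=2426693/864000, spread=120299/4320000
Step 5: max=9172277/3240000, min=146173087/51840000, spread=116669/10368000
Step 6: max=3665729107/1296000000, min=8779577933/3110400000, spread=90859619/15552000000
Step 7: max=219841971113/77760000000, min=527138280247/186624000000, spread=2412252121/933120000000
Step 8: max=13187950489867/4665600000000, min=31636694164373/11197440000000, spread=71935056539/55987200000000

Answer: 1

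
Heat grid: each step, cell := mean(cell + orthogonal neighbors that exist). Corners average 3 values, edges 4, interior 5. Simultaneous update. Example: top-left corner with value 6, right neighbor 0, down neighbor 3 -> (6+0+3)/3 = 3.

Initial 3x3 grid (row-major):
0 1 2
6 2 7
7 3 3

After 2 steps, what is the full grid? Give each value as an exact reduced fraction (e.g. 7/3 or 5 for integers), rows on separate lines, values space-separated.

Answer: 22/9 643/240 97/36
913/240 321/100 449/120
77/18 1033/240 139/36

Derivation:
After step 1:
  7/3 5/4 10/3
  15/4 19/5 7/2
  16/3 15/4 13/3
After step 2:
  22/9 643/240 97/36
  913/240 321/100 449/120
  77/18 1033/240 139/36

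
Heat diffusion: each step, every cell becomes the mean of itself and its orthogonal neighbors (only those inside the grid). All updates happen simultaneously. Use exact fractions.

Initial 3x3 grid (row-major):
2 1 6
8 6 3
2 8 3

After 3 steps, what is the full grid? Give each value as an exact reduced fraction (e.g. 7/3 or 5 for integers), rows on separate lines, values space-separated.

After step 1:
  11/3 15/4 10/3
  9/2 26/5 9/2
  6 19/4 14/3
After step 2:
  143/36 319/80 139/36
  581/120 227/50 177/40
  61/12 1237/240 167/36
After step 3:
  9217/2160 19633/4800 8837/2160
  33187/7200 13769/3000 3493/800
  3619/720 69899/14400 10237/2160

Answer: 9217/2160 19633/4800 8837/2160
33187/7200 13769/3000 3493/800
3619/720 69899/14400 10237/2160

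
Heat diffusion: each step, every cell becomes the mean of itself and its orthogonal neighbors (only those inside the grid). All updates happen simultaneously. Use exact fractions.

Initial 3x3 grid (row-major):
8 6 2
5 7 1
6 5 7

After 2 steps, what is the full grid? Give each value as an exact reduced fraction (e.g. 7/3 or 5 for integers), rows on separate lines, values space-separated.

Answer: 223/36 1193/240 13/3
689/120 551/100 983/240
217/36 1243/240 89/18

Derivation:
After step 1:
  19/3 23/4 3
  13/2 24/5 17/4
  16/3 25/4 13/3
After step 2:
  223/36 1193/240 13/3
  689/120 551/100 983/240
  217/36 1243/240 89/18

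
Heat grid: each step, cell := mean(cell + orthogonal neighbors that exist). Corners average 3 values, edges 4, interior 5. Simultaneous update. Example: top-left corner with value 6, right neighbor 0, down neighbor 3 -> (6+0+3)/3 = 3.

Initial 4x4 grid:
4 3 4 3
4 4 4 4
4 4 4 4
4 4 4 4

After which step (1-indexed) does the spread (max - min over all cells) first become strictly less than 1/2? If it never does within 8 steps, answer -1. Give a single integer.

Answer: 2

Derivation:
Step 1: max=4, min=7/2, spread=1/2
Step 2: max=4, min=131/36, spread=13/36
  -> spread < 1/2 first at step 2
Step 3: max=4, min=26743/7200, spread=2057/7200
Step 4: max=3991/1000, min=7604/2025, spread=19111/81000
Step 5: max=13421/3375, min=24534331/6480000, spread=1233989/6480000
Step 6: max=8566019/2160000, min=55467679/14580000, spread=9411797/58320000
Step 7: max=1537301/388800, min=334302869/87480000, spread=362183/2733750
Step 8: max=38342970137/9720000000, min=50288436907/13122000000, spread=29491455559/262440000000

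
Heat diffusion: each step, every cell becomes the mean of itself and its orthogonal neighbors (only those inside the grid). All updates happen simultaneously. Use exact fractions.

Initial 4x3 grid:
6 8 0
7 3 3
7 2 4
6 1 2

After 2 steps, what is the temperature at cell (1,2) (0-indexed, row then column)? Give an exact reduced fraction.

Step 1: cell (1,2) = 5/2
Step 2: cell (1,2) = 811/240
Full grid after step 2:
  17/3 1171/240 125/36
  457/80 41/10 811/240
  1159/240 19/5 659/240
  155/36 263/80 47/18

Answer: 811/240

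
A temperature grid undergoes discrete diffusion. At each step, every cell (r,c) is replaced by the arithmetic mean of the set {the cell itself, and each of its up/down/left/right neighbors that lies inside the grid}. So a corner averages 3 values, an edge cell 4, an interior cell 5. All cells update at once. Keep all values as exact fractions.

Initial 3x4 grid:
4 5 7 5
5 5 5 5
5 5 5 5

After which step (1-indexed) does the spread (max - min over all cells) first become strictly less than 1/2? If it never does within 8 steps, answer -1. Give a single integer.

Answer: 3

Derivation:
Step 1: max=17/3, min=14/3, spread=1
Step 2: max=1309/240, min=233/48, spread=3/5
Step 3: max=11599/2160, min=709/144, spread=241/540
  -> spread < 1/2 first at step 3
Step 4: max=342589/64800, min=71437/14400, spread=8449/25920
Step 5: max=10216423/1944000, min=12907369/2592000, spread=428717/1555200
Step 6: max=304420201/58320000, min=778539211/155520000, spread=3989759/18662400
Step 7: max=9095960317/1749600000, min=1735952587/345600000, spread=196928221/1119744000
Step 8: max=135944458457/26244000000, min=2821550015291/559872000000, spread=1886362363/13436928000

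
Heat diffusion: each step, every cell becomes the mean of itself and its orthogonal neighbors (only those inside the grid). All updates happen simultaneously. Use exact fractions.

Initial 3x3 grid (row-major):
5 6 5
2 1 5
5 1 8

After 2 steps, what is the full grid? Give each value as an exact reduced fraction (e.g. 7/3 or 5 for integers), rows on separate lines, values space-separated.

Answer: 71/18 203/48 43/9
53/16 19/5 71/16
29/9 169/48 79/18

Derivation:
After step 1:
  13/3 17/4 16/3
  13/4 3 19/4
  8/3 15/4 14/3
After step 2:
  71/18 203/48 43/9
  53/16 19/5 71/16
  29/9 169/48 79/18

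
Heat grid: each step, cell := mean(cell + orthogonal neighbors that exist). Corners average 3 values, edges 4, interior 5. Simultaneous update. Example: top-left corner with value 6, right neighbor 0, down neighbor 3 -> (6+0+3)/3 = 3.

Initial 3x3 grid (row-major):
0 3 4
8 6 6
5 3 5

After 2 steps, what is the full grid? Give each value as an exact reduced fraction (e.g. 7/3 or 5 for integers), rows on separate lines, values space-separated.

Answer: 35/9 329/80 77/18
379/80 116/25 389/80
89/18 399/80 44/9

Derivation:
After step 1:
  11/3 13/4 13/3
  19/4 26/5 21/4
  16/3 19/4 14/3
After step 2:
  35/9 329/80 77/18
  379/80 116/25 389/80
  89/18 399/80 44/9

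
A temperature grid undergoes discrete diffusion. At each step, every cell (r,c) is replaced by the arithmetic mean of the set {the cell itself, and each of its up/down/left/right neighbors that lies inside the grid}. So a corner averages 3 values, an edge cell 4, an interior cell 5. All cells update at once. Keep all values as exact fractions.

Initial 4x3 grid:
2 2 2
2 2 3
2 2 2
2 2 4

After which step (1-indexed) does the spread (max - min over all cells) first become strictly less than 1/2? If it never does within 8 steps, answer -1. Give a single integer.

Step 1: max=11/4, min=2, spread=3/4
Step 2: max=95/36, min=2, spread=23/36
Step 3: max=529/216, min=407/200, spread=559/1350
  -> spread < 1/2 first at step 3
Step 4: max=156127/64800, min=11161/5400, spread=4439/12960
Step 5: max=9128333/3888000, min=227443/108000, spread=188077/777600
Step 6: max=541605727/233280000, min=5158237/2430000, spread=1856599/9331200
Step 7: max=32118296693/13996800000, min=1250829757/583200000, spread=83935301/559872000
Step 8: max=1913735654287/839808000000, min=25174869221/11664000000, spread=809160563/6718464000

Answer: 3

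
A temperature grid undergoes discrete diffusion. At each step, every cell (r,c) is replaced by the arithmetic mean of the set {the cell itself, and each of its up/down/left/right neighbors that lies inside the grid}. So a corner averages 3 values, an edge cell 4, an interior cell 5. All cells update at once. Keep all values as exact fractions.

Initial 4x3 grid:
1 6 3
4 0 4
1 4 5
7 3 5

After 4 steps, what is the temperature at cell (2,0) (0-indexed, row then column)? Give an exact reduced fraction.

Step 1: cell (2,0) = 4
Step 2: cell (2,0) = 353/120
Step 3: cell (2,0) = 6373/1800
Step 4: cell (2,0) = 180841/54000
Full grid after step 4:
  192727/64800 470341/144000 213827/64800
  173941/54000 191789/60000 192941/54000
  180841/54000 441953/120000 198341/54000
  487229/129600 1088107/288000 521029/129600

Answer: 180841/54000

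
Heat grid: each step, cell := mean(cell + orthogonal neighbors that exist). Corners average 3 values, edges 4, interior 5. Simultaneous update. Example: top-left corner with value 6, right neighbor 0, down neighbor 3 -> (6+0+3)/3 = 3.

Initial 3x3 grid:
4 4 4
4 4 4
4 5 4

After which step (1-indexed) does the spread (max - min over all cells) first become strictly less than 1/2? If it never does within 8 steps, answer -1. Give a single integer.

Answer: 1

Derivation:
Step 1: max=13/3, min=4, spread=1/3
  -> spread < 1/2 first at step 1
Step 2: max=1027/240, min=4, spread=67/240
Step 3: max=9077/2160, min=807/200, spread=1807/10800
Step 4: max=3613963/864000, min=21961/5400, spread=33401/288000
Step 5: max=32333933/7776000, min=2203391/540000, spread=3025513/38880000
Step 6: max=12906526867/3110400000, min=117955949/28800000, spread=53531/995328
Step 7: max=772528925849/186624000000, min=31895116051/7776000000, spread=450953/11943936
Step 8: max=46298663560603/11197440000000, min=3833488610519/933120000000, spread=3799043/143327232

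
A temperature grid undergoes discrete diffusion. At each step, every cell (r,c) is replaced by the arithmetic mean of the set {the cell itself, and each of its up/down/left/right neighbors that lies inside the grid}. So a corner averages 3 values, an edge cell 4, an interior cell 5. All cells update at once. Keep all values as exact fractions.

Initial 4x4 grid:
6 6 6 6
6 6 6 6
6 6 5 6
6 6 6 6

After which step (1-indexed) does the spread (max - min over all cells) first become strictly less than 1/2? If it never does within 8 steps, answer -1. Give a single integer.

Step 1: max=6, min=23/4, spread=1/4
  -> spread < 1/2 first at step 1
Step 2: max=6, min=289/50, spread=11/50
Step 3: max=6, min=14033/2400, spread=367/2400
Step 4: max=3587/600, min=63229/10800, spread=1337/10800
Step 5: max=107531/18000, min=1902331/324000, spread=33227/324000
Step 6: max=643951/108000, min=57105673/9720000, spread=849917/9720000
Step 7: max=9651467/1620000, min=1715885653/291600000, spread=21378407/291600000
Step 8: max=2892311657/486000000, min=51521537629/8748000000, spread=540072197/8748000000

Answer: 1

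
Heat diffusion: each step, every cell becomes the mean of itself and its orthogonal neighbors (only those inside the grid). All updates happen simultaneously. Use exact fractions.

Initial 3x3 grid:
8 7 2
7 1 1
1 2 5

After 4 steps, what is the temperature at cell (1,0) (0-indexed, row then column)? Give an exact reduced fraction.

Answer: 3542359/864000

Derivation:
Step 1: cell (1,0) = 17/4
Step 2: cell (1,0) = 1111/240
Step 3: cell (1,0) = 59897/14400
Step 4: cell (1,0) = 3542359/864000
Full grid after step 4:
  572377/129600 1780367/432000 470377/129600
  3542359/864000 1303133/360000 949453/288000
  232901/64800 944453/288000 189901/64800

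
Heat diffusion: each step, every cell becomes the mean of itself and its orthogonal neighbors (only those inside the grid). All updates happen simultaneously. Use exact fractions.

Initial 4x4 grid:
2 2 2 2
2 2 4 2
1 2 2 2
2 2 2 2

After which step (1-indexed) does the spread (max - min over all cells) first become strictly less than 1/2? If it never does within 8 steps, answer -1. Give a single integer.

Step 1: max=5/2, min=5/3, spread=5/6
Step 2: max=61/25, min=209/120, spread=419/600
Step 3: max=2767/1200, min=1949/1080, spread=5413/10800
Step 4: max=12371/5400, min=61163/32400, spread=13063/32400
  -> spread < 1/2 first at step 4
Step 5: max=364247/162000, min=1856009/972000, spread=329473/972000
Step 6: max=1358737/607500, min=56864093/29160000, spread=8355283/29160000
Step 7: max=322315457/145800000, min=1723261949/874800000, spread=210630793/874800000
Step 8: max=4800836263/2187000000, min=52295024153/26244000000, spread=5315011003/26244000000

Answer: 4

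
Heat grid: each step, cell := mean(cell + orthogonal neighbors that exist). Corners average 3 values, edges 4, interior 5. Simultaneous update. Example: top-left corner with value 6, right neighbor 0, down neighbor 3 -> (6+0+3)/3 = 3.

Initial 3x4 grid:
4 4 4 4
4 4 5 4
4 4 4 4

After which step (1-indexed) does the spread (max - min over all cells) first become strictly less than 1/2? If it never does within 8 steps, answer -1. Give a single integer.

Step 1: max=17/4, min=4, spread=1/4
  -> spread < 1/2 first at step 1
Step 2: max=423/100, min=4, spread=23/100
Step 3: max=20011/4800, min=1613/400, spread=131/960
Step 4: max=179351/43200, min=29191/7200, spread=841/8640
Step 5: max=71662051/17280000, min=5853373/1440000, spread=56863/691200
Step 6: max=643614341/155520000, min=52829543/12960000, spread=386393/6220800
Step 7: max=257225723131/62208000000, min=21156358813/5184000000, spread=26795339/497664000
Step 8: max=15413735714129/3732480000000, min=1271246149667/311040000000, spread=254051069/5971968000

Answer: 1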